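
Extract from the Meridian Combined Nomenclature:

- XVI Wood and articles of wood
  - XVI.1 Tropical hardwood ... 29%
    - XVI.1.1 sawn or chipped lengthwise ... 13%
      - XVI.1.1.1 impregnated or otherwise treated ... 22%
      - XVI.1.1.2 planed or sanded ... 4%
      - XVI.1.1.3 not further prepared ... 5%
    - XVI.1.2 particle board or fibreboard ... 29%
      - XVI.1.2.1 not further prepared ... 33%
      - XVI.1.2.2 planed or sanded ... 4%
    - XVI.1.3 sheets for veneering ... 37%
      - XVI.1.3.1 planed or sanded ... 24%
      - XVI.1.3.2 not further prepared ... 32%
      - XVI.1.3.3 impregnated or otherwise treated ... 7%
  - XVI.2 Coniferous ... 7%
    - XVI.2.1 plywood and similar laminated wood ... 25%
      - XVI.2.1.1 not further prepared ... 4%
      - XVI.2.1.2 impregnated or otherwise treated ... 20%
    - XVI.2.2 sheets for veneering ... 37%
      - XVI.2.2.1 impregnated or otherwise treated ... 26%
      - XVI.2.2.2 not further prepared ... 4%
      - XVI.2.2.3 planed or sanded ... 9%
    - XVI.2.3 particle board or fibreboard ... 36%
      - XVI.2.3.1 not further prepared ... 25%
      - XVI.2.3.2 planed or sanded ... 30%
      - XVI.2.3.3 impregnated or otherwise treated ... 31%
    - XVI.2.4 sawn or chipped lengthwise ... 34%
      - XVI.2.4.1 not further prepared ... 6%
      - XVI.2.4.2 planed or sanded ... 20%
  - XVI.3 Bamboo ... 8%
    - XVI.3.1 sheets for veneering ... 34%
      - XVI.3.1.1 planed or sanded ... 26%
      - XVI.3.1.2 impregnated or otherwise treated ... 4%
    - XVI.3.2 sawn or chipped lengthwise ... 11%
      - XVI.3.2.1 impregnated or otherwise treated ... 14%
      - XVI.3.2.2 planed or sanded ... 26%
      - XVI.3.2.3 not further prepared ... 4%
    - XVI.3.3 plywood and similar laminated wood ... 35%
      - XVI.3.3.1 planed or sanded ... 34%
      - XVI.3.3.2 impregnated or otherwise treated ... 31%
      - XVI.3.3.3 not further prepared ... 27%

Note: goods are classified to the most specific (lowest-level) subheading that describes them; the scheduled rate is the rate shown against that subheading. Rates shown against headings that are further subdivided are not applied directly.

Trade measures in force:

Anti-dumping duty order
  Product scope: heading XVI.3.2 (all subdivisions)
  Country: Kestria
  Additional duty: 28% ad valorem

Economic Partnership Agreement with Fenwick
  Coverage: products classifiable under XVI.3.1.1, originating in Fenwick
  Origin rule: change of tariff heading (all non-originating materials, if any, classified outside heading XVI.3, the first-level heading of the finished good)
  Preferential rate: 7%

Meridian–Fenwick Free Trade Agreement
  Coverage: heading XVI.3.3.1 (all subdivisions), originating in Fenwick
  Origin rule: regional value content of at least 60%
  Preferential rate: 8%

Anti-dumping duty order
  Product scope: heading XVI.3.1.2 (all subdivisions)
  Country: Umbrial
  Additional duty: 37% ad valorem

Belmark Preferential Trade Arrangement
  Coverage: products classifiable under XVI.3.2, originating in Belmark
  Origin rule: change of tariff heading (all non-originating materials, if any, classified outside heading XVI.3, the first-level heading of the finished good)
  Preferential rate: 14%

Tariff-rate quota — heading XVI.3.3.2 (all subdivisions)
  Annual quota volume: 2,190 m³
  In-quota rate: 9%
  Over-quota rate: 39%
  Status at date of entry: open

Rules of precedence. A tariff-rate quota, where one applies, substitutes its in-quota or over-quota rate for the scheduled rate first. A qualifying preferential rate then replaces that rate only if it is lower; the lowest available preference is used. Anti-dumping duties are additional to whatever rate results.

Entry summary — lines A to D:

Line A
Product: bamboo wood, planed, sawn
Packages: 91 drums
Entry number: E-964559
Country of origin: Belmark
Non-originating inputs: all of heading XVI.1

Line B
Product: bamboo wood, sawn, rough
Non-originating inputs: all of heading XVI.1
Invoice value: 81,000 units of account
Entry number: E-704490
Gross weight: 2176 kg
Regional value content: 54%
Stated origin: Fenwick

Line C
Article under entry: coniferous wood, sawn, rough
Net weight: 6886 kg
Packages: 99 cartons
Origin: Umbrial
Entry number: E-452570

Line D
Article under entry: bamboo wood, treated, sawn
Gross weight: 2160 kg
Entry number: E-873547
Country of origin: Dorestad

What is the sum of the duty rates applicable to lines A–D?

Line A: bamboo → XVI.3; sawn → XVI.3.2; planed → XVI.3.2.2. Scheduled 26%. Belmark agreement on XVI.3.2: CTH met → 14% available; preferential 14%. → 14%.
Line B: bamboo → XVI.3; sawn → XVI.3.2; rough → XVI.3.2.3. Scheduled 4%. Fenwick agreement on XVI.3.1.1: XVI.3.2.3 not covered; Fenwick agreement on XVI.3.3.1: XVI.3.2.3 not covered. → 4%.
Line C: coniferous → XVI.2; sawn → XVI.2.4; rough → XVI.2.4.1. Scheduled 6%. No special measure applies. → 6%.
Line D: bamboo → XVI.3; sawn → XVI.3.2; treated → XVI.3.2.1. Scheduled 14%. No special measure applies. → 14%.
Sum: 14% + 4% + 6% + 14% = 38%.

38%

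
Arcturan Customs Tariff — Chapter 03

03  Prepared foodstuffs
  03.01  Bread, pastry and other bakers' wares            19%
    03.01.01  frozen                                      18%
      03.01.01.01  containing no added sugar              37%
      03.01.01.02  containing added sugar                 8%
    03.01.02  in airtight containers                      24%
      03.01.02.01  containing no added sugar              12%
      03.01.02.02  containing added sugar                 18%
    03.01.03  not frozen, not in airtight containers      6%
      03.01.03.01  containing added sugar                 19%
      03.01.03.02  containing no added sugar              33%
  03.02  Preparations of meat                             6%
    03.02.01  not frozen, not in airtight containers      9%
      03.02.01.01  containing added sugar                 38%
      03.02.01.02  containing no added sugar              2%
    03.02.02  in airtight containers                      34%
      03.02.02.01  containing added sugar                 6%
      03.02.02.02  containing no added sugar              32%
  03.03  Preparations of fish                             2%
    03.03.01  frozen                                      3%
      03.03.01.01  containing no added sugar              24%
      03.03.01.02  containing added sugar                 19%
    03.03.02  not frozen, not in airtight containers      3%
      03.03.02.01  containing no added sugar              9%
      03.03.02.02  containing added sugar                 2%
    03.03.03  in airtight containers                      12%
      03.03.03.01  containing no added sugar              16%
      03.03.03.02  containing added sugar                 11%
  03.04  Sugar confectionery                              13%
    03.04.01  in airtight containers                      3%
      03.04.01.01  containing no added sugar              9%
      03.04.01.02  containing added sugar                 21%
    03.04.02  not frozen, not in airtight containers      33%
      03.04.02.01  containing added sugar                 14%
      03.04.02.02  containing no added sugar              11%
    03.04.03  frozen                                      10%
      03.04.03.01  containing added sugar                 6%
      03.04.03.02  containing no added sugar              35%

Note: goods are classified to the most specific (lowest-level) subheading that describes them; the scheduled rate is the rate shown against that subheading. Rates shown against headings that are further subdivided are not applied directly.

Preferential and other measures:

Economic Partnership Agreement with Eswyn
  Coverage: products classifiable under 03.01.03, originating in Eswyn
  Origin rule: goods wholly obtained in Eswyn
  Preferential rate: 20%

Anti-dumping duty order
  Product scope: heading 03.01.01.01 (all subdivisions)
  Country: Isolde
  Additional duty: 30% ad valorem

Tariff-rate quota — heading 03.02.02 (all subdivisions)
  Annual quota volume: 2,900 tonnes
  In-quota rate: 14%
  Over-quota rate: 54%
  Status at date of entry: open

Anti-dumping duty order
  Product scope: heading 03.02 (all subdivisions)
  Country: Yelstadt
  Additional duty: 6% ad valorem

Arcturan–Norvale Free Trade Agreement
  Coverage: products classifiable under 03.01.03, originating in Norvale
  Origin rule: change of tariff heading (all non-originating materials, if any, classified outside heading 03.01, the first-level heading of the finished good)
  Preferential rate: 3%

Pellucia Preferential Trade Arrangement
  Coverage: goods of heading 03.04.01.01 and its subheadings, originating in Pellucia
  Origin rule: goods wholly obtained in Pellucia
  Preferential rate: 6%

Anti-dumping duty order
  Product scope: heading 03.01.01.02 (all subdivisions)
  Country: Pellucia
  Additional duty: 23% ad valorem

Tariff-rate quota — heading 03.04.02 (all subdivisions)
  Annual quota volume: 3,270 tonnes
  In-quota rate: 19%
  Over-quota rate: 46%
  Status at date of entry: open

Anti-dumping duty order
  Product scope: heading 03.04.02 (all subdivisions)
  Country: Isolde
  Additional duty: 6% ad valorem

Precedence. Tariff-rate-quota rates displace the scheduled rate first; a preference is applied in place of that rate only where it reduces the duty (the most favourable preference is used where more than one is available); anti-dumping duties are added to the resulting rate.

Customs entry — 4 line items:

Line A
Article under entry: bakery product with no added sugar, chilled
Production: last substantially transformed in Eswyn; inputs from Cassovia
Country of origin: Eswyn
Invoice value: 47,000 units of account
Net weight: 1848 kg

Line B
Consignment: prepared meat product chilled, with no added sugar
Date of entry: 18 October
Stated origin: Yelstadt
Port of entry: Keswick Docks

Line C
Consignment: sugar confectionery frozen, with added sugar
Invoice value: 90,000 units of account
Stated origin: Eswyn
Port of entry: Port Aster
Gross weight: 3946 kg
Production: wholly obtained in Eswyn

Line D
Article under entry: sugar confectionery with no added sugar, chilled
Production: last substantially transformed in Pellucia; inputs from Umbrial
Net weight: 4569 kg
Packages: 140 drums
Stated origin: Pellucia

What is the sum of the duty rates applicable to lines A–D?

66%

Line A: bakery product → 03.01; chilled → 03.01.03; with no added sugar → 03.01.03.02. Scheduled 33%. Eswyn agreement on 03.01.03: not wholly obtained. → 33%.
Line B: prepared meat product → 03.02; chilled → 03.02.01; with no added sugar → 03.02.01.02. Scheduled 2%. anti-dumping (Yelstadt, 03.02): +6%; total 2% + 6% = 8%. → 8%.
Line C: sugar confectionery → 03.04; frozen → 03.04.03; with added sugar → 03.04.03.01. Scheduled 6%. Eswyn agreement on 03.01.03: 03.04.03.01 not covered. → 6%.
Line D: sugar confectionery → 03.04; chilled → 03.04.02; with no added sugar → 03.04.02.02. Scheduled 11%. quota on 03.04.02 open → in-quota 19%; Pellucia agreement on 03.04.01.01: 03.04.02.02 not covered. → 19%.
Sum: 33% + 8% + 6% + 19% = 66%.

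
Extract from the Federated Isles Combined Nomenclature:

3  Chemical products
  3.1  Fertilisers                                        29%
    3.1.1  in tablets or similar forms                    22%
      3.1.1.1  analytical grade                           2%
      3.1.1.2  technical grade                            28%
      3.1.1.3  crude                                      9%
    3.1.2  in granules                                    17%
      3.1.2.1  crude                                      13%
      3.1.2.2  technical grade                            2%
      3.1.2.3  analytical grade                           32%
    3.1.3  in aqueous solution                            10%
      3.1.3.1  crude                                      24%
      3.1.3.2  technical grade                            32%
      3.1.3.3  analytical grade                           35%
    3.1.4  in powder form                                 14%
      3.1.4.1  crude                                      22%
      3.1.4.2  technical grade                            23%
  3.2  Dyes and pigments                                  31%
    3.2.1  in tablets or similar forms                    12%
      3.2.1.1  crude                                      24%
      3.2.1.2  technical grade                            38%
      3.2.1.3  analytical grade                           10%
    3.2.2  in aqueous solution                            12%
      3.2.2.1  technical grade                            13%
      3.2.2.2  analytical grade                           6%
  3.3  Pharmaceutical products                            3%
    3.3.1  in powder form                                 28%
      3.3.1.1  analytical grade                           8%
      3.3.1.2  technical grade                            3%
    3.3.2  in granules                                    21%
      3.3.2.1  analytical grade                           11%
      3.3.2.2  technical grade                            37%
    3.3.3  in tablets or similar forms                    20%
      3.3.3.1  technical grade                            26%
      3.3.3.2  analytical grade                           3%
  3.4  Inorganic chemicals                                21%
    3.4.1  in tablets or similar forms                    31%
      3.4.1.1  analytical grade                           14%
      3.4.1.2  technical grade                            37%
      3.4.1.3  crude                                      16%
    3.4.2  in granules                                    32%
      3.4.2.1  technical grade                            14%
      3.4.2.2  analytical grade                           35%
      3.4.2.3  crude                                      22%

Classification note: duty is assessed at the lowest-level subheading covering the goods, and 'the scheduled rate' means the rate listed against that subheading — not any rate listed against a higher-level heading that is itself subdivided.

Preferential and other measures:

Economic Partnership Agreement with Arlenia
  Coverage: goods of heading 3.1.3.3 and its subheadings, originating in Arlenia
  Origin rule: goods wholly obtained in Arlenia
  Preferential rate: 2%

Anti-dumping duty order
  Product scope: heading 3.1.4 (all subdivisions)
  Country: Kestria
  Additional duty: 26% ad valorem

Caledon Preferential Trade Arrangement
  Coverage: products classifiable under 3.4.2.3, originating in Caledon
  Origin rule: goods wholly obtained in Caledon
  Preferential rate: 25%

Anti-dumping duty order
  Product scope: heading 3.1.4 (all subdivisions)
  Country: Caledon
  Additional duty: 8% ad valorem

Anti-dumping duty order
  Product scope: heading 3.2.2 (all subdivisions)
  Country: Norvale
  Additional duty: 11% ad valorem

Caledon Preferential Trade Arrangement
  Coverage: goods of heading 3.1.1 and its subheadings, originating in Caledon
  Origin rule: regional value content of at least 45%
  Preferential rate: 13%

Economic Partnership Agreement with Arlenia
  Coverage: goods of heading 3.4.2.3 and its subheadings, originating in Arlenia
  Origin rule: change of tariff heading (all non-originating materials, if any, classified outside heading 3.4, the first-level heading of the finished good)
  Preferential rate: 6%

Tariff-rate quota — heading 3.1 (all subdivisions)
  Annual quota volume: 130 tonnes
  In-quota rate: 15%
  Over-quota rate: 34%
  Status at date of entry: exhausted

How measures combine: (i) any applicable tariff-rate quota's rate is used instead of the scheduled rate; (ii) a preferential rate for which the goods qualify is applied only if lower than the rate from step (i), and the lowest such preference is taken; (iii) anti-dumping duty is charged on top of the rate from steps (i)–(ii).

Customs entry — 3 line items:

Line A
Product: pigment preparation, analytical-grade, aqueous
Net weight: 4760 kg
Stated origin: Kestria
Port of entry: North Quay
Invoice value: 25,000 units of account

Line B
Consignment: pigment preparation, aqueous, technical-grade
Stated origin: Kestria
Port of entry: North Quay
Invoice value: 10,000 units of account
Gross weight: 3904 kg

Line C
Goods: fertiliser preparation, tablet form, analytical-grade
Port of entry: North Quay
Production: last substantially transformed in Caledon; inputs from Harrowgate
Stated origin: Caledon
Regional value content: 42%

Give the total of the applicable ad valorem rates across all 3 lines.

Line A: pigment → 3.2; aqueous → 3.2.2; analytical-grade → 3.2.2.2. Scheduled 6%. No special measure applies. → 6%.
Line B: pigment → 3.2; aqueous → 3.2.2; technical-grade → 3.2.2.1. Scheduled 13%. No special measure applies. → 13%.
Line C: fertiliser → 3.1; tablet form → 3.1.1; analytical-grade → 3.1.1.1. Scheduled 2%. quota on 3.1 exhausted → over-quota 34%; Caledon agreement on 3.4.2.3: 3.1.1.1 not covered; Caledon agreement on 3.1.1: RVC < 45%. → 34%.
Sum: 6% + 13% + 34% = 53%.

53%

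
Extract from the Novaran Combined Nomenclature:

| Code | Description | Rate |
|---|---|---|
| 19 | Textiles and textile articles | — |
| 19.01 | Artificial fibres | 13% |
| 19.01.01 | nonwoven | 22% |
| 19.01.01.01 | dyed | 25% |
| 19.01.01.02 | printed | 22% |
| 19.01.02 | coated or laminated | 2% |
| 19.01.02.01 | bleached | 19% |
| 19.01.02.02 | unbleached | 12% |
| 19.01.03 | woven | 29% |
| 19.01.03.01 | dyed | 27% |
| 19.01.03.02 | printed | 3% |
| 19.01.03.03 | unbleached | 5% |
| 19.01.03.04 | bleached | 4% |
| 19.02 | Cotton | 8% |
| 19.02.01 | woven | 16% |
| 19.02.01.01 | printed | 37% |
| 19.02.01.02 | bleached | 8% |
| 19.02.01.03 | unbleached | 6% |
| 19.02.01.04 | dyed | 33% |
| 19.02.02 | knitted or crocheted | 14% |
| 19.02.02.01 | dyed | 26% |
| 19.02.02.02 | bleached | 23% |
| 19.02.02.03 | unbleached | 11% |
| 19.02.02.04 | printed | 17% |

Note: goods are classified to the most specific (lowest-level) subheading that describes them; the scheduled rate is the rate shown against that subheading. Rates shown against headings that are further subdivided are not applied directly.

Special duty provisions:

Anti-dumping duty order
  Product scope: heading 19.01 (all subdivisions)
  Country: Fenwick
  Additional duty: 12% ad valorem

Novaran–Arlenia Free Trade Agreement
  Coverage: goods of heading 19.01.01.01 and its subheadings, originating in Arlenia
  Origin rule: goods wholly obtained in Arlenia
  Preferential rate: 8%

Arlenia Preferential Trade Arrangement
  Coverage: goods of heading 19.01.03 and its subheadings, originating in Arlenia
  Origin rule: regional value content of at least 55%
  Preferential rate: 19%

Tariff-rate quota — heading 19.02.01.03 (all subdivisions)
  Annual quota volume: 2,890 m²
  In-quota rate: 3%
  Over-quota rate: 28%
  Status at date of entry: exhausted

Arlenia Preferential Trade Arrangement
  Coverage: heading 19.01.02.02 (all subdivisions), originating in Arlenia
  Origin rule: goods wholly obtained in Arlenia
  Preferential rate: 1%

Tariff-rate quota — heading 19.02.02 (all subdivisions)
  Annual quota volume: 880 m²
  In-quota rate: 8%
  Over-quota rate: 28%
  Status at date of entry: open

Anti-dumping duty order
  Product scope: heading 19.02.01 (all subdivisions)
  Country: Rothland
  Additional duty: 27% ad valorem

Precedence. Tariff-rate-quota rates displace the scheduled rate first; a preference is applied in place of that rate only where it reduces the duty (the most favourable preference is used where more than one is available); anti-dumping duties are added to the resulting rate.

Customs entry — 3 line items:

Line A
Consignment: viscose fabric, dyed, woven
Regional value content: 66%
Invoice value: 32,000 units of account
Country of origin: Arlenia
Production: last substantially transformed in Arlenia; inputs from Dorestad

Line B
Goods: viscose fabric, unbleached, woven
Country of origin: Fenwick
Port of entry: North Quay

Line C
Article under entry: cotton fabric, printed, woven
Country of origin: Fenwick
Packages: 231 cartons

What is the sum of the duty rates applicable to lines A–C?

Line A: viscose → 19.01; woven → 19.01.03; dyed → 19.01.03.01. Scheduled 27%. Arlenia agreement on 19.01.01.01: 19.01.03.01 not covered; Arlenia agreement on 19.01.03: RVC ≥ 55% → 19% available; Arlenia agreement on 19.01.02.02: 19.01.03.01 not covered; preferential 19%. → 19%.
Line B: viscose → 19.01; woven → 19.01.03; unbleached → 19.01.03.03. Scheduled 5%. anti-dumping (Fenwick, 19.01): +12%; total 5% + 12% = 17%. → 17%.
Line C: cotton → 19.02; woven → 19.02.01; printed → 19.02.01.01. Scheduled 37%. No special measure applies. → 37%.
Sum: 19% + 17% + 37% = 73%.

73%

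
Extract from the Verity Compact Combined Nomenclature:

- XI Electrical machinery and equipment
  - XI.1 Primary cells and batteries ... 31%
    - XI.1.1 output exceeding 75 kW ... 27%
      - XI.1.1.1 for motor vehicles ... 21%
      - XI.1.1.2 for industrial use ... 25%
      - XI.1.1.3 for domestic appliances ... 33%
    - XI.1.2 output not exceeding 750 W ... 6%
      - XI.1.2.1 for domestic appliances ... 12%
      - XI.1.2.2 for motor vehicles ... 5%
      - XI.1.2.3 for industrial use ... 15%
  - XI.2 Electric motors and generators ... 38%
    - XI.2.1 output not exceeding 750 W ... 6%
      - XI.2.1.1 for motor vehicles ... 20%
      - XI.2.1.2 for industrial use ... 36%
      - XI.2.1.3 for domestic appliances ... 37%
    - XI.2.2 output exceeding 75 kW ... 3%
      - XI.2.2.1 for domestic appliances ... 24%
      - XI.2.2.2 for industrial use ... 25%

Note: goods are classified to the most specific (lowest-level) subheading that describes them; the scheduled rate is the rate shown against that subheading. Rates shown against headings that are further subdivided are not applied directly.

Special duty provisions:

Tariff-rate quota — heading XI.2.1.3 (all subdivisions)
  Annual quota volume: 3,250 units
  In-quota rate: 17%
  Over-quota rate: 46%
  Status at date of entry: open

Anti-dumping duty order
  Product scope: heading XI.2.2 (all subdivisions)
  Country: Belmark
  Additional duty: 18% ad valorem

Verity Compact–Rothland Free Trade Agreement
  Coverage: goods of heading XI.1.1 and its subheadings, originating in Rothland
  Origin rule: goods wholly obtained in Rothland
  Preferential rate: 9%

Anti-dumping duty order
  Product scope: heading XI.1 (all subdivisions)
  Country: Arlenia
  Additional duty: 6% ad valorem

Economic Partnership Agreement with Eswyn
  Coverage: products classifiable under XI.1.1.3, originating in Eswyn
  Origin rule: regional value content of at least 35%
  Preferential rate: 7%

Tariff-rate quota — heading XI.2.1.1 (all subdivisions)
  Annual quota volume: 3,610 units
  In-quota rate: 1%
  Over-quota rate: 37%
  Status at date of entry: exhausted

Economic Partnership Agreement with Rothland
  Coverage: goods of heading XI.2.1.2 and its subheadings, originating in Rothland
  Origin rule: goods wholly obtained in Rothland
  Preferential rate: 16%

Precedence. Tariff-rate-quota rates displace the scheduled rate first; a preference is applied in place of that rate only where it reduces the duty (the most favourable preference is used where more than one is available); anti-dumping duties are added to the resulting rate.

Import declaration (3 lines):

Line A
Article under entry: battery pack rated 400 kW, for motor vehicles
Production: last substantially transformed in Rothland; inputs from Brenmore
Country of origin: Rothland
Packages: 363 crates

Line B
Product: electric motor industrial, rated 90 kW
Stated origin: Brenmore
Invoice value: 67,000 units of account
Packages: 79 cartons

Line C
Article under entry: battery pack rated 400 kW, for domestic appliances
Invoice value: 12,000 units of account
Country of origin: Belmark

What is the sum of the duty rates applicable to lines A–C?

79%

Line A: battery pack → XI.1; rated 400 kW → XI.1.1; for motor vehicles → XI.1.1.1. Scheduled 21%. Rothland agreement on XI.1.1: not wholly obtained; Rothland agreement on XI.2.1.2: XI.1.1.1 not covered. → 21%.
Line B: electric motor → XI.2; rated 90 kW → XI.2.2; industrial → XI.2.2.2. Scheduled 25%. No special measure applies. → 25%.
Line C: battery pack → XI.1; rated 400 kW → XI.1.1; for domestic appliances → XI.1.1.3. Scheduled 33%. No special measure applies. → 33%.
Sum: 21% + 25% + 33% = 79%.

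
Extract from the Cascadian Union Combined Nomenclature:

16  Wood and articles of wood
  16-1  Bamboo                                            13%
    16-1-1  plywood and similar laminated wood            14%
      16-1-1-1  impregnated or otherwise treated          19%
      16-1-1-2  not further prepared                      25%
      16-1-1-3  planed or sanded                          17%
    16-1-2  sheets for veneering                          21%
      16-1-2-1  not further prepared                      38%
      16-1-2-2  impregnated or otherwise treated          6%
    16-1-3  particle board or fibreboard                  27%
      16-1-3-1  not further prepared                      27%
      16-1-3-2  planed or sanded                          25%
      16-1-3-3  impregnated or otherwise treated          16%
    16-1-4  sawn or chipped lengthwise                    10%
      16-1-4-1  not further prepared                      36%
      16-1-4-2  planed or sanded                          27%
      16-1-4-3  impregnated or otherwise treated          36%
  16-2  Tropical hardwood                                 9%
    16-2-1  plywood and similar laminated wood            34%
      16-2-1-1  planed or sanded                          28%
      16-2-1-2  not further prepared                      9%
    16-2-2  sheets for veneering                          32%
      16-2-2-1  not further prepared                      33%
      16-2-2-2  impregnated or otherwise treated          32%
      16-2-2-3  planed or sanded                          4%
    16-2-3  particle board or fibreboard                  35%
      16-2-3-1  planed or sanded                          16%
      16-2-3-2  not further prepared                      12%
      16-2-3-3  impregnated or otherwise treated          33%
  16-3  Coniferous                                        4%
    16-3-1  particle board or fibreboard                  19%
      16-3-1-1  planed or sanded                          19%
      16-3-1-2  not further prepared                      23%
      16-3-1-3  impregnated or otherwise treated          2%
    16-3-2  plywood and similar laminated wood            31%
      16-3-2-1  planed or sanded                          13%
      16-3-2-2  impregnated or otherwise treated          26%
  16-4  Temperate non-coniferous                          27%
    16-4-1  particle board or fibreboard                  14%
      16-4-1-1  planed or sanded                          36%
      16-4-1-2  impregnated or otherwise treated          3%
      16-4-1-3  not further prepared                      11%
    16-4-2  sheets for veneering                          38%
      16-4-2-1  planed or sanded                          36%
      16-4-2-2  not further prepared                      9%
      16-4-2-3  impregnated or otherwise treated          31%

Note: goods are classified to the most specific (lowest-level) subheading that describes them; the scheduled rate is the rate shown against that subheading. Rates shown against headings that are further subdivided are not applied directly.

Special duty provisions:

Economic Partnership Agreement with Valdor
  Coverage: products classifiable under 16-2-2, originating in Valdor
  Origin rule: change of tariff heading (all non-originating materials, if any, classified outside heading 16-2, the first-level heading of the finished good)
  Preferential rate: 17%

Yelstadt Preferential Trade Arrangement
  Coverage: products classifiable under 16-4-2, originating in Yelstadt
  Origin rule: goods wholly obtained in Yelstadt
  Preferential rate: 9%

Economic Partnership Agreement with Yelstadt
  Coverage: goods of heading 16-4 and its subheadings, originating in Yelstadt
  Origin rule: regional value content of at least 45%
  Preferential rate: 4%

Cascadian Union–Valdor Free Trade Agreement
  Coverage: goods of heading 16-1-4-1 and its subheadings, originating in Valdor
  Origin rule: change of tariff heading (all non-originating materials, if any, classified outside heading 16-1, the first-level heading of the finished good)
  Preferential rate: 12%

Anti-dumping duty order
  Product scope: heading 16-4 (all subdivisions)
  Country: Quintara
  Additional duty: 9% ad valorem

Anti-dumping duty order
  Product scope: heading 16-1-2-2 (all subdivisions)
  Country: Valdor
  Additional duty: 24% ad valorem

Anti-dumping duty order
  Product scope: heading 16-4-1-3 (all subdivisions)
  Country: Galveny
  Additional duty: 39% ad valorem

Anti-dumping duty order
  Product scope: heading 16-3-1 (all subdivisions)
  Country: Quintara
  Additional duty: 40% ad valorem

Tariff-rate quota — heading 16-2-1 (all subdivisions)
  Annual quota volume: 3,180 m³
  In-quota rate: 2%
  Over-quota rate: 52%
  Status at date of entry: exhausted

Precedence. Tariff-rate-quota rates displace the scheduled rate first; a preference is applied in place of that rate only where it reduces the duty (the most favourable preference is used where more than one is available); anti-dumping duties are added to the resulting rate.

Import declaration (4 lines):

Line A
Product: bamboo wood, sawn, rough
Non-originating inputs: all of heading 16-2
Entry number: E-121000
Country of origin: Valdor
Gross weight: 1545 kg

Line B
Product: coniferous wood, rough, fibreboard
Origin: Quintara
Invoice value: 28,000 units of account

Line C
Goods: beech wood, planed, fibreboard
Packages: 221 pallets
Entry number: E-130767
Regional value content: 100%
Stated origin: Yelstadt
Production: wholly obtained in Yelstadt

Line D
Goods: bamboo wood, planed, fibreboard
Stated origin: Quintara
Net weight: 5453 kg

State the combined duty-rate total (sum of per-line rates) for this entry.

Line A: bamboo → 16-1; sawn → 16-1-4; rough → 16-1-4-1. Scheduled 36%. Valdor agreement on 16-2-2: 16-1-4-1 not covered; Valdor agreement on 16-1-4-1: CTH met → 12% available; preferential 12%. → 12%.
Line B: coniferous → 16-3; fibreboard → 16-3-1; rough → 16-3-1-2. Scheduled 23%. anti-dumping (Quintara, 16-3-1): +40%; total 23% + 40% = 63%. → 63%.
Line C: beech → 16-4; fibreboard → 16-4-1; planed → 16-4-1-1. Scheduled 36%. Yelstadt agreement on 16-4-2: 16-4-1-1 not covered; Yelstadt agreement on 16-4: RVC ≥ 45% → 4% available; preferential 4%. → 4%.
Line D: bamboo → 16-1; fibreboard → 16-1-3; planed → 16-1-3-2. Scheduled 25%. No special measure applies. → 25%.
Sum: 12% + 63% + 4% + 25% = 104%.

104%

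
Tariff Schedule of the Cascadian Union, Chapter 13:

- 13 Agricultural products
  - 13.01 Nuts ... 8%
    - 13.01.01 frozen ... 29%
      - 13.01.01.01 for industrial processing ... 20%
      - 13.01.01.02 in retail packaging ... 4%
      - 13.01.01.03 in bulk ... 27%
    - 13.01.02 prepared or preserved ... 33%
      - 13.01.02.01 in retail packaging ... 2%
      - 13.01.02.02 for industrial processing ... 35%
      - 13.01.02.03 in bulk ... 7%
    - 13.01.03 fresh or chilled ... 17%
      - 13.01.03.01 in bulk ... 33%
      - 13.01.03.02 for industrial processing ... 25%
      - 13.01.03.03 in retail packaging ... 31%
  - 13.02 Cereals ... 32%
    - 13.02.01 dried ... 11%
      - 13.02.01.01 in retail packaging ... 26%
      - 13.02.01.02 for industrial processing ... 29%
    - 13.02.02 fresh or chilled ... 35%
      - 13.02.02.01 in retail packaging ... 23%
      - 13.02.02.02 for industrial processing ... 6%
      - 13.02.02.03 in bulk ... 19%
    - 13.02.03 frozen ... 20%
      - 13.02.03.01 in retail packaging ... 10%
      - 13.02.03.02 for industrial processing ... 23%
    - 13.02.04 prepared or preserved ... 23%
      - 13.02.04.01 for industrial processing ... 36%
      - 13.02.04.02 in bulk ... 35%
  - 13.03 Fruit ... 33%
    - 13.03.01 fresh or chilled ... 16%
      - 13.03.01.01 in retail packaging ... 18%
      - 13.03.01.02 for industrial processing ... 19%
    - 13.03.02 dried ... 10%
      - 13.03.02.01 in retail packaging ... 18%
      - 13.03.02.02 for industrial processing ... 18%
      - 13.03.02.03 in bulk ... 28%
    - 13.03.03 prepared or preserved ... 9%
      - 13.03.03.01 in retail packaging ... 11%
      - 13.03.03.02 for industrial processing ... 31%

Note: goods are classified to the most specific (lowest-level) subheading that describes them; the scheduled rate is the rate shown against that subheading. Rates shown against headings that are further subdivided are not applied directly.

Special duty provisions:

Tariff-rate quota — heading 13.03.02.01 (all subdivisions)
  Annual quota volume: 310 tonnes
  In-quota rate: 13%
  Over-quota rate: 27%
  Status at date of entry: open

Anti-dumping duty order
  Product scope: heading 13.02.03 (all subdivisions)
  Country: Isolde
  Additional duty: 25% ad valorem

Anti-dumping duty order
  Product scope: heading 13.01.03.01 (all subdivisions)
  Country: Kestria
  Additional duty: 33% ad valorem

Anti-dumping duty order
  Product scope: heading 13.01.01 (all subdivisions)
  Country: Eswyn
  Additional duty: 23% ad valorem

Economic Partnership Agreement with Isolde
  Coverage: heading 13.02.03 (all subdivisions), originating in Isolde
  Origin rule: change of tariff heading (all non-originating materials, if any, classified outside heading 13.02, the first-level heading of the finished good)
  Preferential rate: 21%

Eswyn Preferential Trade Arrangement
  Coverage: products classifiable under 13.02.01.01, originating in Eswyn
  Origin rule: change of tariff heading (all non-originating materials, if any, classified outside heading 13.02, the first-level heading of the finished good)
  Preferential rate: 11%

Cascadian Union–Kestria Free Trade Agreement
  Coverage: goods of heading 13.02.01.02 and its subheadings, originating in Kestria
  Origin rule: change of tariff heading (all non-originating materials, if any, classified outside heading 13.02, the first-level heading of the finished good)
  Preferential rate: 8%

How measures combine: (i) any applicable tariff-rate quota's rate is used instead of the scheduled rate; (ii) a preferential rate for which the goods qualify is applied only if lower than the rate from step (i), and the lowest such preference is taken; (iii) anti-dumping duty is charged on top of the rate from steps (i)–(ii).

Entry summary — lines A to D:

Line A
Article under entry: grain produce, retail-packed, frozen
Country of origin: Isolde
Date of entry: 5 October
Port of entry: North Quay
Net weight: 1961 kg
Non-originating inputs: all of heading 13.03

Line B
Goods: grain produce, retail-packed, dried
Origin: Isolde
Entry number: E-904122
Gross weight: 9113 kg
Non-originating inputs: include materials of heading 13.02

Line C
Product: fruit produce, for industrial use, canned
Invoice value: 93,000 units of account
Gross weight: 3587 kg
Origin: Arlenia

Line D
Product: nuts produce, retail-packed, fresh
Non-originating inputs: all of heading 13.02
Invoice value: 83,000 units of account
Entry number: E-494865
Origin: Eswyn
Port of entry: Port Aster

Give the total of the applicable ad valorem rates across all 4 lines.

123%

Line A: grain → 13.02; frozen → 13.02.03; retail-packed → 13.02.03.01. Scheduled 10%. Isolde agreement on 13.02.03: CTH met → 21% available; preference 21% not lower than 10% → no reduction; anti-dumping (Isolde, 13.02.03): +25%; total 10% + 25% = 35%. → 35%.
Line B: grain → 13.02; dried → 13.02.01; retail-packed → 13.02.01.01. Scheduled 26%. Isolde agreement on 13.02.03: 13.02.01.01 not covered. → 26%.
Line C: fruit → 13.03; canned → 13.03.03; for industrial use → 13.03.03.02. Scheduled 31%. No special measure applies. → 31%.
Line D: nuts → 13.01; fresh → 13.01.03; retail-packed → 13.01.03.03. Scheduled 31%. Eswyn agreement on 13.02.01.01: 13.01.03.03 not covered. → 31%.
Sum: 35% + 26% + 31% + 31% = 123%.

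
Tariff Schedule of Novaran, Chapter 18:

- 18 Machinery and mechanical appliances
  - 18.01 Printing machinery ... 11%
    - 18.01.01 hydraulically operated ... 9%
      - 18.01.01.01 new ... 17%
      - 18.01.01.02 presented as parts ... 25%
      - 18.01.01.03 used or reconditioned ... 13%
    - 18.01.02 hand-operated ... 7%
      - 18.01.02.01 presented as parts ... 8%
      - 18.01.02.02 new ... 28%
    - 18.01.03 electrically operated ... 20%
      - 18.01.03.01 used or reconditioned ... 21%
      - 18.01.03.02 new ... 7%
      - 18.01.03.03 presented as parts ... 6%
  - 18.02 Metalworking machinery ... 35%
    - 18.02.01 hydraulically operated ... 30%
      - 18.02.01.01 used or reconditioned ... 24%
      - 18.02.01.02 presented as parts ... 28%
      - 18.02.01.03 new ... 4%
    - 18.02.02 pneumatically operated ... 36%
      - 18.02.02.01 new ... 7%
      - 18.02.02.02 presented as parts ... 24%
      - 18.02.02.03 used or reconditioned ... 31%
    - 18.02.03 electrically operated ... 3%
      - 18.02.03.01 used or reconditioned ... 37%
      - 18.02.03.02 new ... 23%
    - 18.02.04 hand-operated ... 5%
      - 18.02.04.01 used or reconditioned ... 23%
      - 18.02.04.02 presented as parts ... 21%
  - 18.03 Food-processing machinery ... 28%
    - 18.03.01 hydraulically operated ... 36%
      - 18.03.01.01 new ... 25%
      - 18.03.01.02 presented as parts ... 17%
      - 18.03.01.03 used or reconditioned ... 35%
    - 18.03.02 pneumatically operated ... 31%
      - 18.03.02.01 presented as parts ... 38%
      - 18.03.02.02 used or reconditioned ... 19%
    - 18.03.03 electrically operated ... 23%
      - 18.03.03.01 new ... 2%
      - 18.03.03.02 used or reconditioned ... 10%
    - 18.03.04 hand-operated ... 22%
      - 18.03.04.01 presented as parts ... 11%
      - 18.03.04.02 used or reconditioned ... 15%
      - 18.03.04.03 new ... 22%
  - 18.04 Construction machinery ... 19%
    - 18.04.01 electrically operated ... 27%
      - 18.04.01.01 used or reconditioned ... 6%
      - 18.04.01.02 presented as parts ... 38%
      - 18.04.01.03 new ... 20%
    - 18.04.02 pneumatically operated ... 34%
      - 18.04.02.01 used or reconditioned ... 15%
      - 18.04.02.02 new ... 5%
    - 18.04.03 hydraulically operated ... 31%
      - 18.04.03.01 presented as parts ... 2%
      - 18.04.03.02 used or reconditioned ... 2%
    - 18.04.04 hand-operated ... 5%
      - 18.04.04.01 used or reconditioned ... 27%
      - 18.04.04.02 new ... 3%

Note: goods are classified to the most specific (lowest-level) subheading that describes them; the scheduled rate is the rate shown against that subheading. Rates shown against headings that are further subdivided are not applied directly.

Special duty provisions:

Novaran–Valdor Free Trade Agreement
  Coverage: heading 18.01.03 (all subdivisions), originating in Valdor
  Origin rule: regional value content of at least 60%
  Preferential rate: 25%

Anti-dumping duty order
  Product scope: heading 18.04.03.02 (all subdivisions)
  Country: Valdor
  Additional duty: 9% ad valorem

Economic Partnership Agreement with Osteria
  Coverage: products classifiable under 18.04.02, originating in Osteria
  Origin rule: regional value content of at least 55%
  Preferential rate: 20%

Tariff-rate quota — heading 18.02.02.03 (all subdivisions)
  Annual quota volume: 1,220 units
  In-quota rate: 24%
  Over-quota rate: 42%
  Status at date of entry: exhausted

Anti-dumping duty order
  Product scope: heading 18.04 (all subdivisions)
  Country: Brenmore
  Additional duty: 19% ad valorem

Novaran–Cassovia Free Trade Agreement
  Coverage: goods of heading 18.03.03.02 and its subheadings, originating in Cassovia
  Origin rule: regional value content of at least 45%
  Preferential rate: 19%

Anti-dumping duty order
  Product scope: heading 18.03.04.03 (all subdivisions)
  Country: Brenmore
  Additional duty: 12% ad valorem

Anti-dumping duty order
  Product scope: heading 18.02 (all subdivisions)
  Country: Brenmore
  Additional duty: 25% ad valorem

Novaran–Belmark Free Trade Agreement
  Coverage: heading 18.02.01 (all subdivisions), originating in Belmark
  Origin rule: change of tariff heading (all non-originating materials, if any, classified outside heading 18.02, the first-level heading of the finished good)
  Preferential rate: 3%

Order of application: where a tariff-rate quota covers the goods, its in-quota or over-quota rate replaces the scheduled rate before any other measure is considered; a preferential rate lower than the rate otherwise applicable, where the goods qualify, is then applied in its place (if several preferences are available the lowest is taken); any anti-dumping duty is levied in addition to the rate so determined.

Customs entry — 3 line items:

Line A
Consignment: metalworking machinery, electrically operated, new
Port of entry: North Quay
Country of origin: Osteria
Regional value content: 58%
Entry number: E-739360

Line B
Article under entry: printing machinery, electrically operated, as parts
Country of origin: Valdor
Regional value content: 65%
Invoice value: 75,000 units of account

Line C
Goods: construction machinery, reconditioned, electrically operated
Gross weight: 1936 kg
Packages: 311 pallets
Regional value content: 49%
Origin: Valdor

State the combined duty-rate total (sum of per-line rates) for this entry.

Line A: metalworking → 18.02; electrically operated → 18.02.03; new → 18.02.03.02. Scheduled 23%. Osteria agreement on 18.04.02: 18.02.03.02 not covered. → 23%.
Line B: printing → 18.01; electrically operated → 18.01.03; as parts → 18.01.03.03. Scheduled 6%. Valdor agreement on 18.01.03: RVC ≥ 60% → 25% available; preference 25% not lower than 6% → no reduction. → 6%.
Line C: construction → 18.04; electrically operated → 18.04.01; reconditioned → 18.04.01.01. Scheduled 6%. Valdor agreement on 18.01.03: 18.04.01.01 not covered. → 6%.
Sum: 23% + 6% + 6% = 35%.

35%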